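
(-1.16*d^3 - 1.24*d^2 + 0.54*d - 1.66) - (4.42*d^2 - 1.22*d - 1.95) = -1.16*d^3 - 5.66*d^2 + 1.76*d + 0.29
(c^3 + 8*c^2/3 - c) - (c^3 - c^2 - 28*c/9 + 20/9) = 11*c^2/3 + 19*c/9 - 20/9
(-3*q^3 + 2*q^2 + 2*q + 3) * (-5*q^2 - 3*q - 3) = 15*q^5 - q^4 - 7*q^3 - 27*q^2 - 15*q - 9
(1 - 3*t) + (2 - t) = 3 - 4*t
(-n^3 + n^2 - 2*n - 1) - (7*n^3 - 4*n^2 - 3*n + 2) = -8*n^3 + 5*n^2 + n - 3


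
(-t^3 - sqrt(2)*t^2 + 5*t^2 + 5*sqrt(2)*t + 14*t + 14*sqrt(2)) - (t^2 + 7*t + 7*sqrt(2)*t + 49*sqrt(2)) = -t^3 - sqrt(2)*t^2 + 4*t^2 - 2*sqrt(2)*t + 7*t - 35*sqrt(2)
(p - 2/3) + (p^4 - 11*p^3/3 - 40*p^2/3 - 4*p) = p^4 - 11*p^3/3 - 40*p^2/3 - 3*p - 2/3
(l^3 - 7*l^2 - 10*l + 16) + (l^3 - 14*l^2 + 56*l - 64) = 2*l^3 - 21*l^2 + 46*l - 48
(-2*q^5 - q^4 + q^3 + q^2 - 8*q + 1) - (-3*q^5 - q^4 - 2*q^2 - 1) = q^5 + q^3 + 3*q^2 - 8*q + 2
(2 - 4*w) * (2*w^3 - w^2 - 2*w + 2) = -8*w^4 + 8*w^3 + 6*w^2 - 12*w + 4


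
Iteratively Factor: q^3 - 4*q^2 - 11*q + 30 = (q + 3)*(q^2 - 7*q + 10) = (q - 5)*(q + 3)*(q - 2)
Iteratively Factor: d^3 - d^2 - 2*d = (d)*(d^2 - d - 2) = d*(d + 1)*(d - 2)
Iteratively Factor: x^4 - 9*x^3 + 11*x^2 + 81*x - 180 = (x + 3)*(x^3 - 12*x^2 + 47*x - 60) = (x - 5)*(x + 3)*(x^2 - 7*x + 12) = (x - 5)*(x - 3)*(x + 3)*(x - 4)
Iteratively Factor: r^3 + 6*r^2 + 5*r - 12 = (r + 4)*(r^2 + 2*r - 3) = (r + 3)*(r + 4)*(r - 1)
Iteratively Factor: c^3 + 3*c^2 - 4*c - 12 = (c + 3)*(c^2 - 4) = (c - 2)*(c + 3)*(c + 2)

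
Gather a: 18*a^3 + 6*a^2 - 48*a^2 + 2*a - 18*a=18*a^3 - 42*a^2 - 16*a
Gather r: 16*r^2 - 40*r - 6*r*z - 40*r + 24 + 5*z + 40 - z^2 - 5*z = 16*r^2 + r*(-6*z - 80) - z^2 + 64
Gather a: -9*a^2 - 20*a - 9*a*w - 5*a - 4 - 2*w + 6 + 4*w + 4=-9*a^2 + a*(-9*w - 25) + 2*w + 6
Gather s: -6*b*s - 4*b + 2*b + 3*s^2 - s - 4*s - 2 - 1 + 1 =-2*b + 3*s^2 + s*(-6*b - 5) - 2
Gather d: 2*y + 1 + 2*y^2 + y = 2*y^2 + 3*y + 1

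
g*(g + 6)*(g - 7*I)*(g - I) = g^4 + 6*g^3 - 8*I*g^3 - 7*g^2 - 48*I*g^2 - 42*g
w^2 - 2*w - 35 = (w - 7)*(w + 5)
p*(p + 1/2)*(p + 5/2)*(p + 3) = p^4 + 6*p^3 + 41*p^2/4 + 15*p/4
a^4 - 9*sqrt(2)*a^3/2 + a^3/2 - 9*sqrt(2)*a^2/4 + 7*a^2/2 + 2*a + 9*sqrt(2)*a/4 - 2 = (a - 1/2)*(a + 1)*(a - 4*sqrt(2))*(a - sqrt(2)/2)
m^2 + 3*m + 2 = (m + 1)*(m + 2)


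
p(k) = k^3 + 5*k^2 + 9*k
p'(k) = 3*k^2 + 10*k + 9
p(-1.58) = -5.68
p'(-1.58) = 0.69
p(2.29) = 58.84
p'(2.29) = 47.63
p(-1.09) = -5.16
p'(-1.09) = 1.66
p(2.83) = 88.18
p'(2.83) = 61.33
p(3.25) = 116.39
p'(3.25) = 73.19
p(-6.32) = -109.60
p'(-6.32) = 65.63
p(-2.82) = -8.04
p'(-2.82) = 4.66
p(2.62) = 75.89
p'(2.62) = 55.79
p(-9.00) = -405.00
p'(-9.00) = 162.00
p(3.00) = 99.00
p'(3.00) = 66.00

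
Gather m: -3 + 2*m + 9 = 2*m + 6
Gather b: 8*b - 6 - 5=8*b - 11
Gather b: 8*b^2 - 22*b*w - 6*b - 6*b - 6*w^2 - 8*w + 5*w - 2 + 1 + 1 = 8*b^2 + b*(-22*w - 12) - 6*w^2 - 3*w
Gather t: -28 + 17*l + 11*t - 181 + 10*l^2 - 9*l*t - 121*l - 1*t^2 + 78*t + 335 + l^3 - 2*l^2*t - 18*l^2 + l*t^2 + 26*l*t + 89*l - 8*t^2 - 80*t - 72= l^3 - 8*l^2 - 15*l + t^2*(l - 9) + t*(-2*l^2 + 17*l + 9) + 54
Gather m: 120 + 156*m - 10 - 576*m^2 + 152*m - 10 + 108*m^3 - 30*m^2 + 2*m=108*m^3 - 606*m^2 + 310*m + 100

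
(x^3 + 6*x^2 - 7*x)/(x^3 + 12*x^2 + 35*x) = (x - 1)/(x + 5)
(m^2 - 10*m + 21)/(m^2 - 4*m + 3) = (m - 7)/(m - 1)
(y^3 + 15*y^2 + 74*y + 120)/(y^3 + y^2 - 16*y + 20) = (y^2 + 10*y + 24)/(y^2 - 4*y + 4)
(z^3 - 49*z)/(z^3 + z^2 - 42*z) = (z - 7)/(z - 6)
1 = 1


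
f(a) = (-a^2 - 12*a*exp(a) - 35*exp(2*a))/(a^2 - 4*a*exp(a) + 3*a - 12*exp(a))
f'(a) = (-a^2 - 12*a*exp(a) - 35*exp(2*a))*(4*a*exp(a) - 2*a + 16*exp(a) - 3)/(a^2 - 4*a*exp(a) + 3*a - 12*exp(a))^2 + (-12*a*exp(a) - 2*a - 70*exp(2*a) - 12*exp(a))/(a^2 - 4*a*exp(a) + 3*a - 12*exp(a))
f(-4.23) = -3.25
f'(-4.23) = -1.65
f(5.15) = 188.43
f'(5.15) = 162.62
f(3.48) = 46.71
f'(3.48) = 37.38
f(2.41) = 20.48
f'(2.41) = 15.15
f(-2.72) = 6.46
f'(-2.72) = -29.27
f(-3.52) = -5.90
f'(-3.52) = -8.62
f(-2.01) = 0.57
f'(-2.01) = -2.21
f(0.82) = 6.45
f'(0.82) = 5.06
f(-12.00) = -1.33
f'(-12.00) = -0.04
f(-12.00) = -1.33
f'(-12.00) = -0.04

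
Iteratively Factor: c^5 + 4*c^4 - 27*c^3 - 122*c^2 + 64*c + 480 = (c + 4)*(c^4 - 27*c^2 - 14*c + 120) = (c - 2)*(c + 4)*(c^3 + 2*c^2 - 23*c - 60) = (c - 2)*(c + 3)*(c + 4)*(c^2 - c - 20) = (c - 2)*(c + 3)*(c + 4)^2*(c - 5)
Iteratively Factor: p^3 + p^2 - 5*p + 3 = (p - 1)*(p^2 + 2*p - 3) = (p - 1)*(p + 3)*(p - 1)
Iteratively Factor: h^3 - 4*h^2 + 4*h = (h - 2)*(h^2 - 2*h) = h*(h - 2)*(h - 2)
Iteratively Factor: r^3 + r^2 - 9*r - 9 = (r - 3)*(r^2 + 4*r + 3) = (r - 3)*(r + 1)*(r + 3)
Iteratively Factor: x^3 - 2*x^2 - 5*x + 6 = (x - 3)*(x^2 + x - 2) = (x - 3)*(x + 2)*(x - 1)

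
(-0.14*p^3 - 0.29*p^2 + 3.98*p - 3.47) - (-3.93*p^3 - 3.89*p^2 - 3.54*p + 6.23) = 3.79*p^3 + 3.6*p^2 + 7.52*p - 9.7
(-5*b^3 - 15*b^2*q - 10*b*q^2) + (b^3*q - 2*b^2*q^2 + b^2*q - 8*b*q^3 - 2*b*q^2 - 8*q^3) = b^3*q - 5*b^3 - 2*b^2*q^2 - 14*b^2*q - 8*b*q^3 - 12*b*q^2 - 8*q^3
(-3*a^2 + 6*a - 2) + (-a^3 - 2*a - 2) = -a^3 - 3*a^2 + 4*a - 4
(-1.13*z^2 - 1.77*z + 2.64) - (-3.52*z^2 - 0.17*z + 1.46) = 2.39*z^2 - 1.6*z + 1.18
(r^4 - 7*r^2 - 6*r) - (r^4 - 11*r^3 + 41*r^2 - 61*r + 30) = 11*r^3 - 48*r^2 + 55*r - 30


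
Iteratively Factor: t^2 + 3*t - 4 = (t - 1)*(t + 4)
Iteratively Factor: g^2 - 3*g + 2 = (g - 1)*(g - 2)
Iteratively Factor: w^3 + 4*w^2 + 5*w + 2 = (w + 2)*(w^2 + 2*w + 1) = (w + 1)*(w + 2)*(w + 1)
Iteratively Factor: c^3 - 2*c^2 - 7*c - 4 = (c + 1)*(c^2 - 3*c - 4) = (c + 1)^2*(c - 4)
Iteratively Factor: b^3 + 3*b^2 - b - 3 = (b - 1)*(b^2 + 4*b + 3) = (b - 1)*(b + 1)*(b + 3)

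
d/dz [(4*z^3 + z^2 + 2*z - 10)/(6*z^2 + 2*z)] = (12*z^4 + 8*z^3 - 5*z^2 + 60*z + 10)/(2*z^2*(9*z^2 + 6*z + 1))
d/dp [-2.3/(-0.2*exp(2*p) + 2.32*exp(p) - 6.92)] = (5.336 - 0.92*exp(p))*exp(p)/(0.2*exp(2*p) - 2.32*exp(p) + 6.92)^2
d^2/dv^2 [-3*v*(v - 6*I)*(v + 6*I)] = -18*v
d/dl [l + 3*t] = 1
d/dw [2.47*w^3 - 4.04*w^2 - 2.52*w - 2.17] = 7.41*w^2 - 8.08*w - 2.52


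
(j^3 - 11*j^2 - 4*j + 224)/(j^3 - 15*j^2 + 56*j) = (j + 4)/j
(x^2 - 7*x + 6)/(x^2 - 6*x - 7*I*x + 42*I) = (x - 1)/(x - 7*I)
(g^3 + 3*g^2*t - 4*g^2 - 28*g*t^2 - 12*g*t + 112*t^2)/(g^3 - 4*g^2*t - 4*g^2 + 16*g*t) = (g + 7*t)/g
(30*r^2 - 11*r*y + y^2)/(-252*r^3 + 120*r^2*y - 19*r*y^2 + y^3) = (-5*r + y)/(42*r^2 - 13*r*y + y^2)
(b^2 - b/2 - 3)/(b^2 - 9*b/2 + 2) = (2*b^2 - b - 6)/(2*b^2 - 9*b + 4)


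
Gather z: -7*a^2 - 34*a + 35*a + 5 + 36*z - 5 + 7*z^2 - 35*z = -7*a^2 + a + 7*z^2 + z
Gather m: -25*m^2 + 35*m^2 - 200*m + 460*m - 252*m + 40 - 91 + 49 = 10*m^2 + 8*m - 2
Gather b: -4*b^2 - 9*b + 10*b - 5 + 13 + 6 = -4*b^2 + b + 14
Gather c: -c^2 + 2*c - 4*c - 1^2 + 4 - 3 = -c^2 - 2*c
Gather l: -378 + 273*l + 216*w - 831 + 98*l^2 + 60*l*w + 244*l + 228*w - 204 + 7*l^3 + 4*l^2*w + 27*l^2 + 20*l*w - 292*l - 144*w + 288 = 7*l^3 + l^2*(4*w + 125) + l*(80*w + 225) + 300*w - 1125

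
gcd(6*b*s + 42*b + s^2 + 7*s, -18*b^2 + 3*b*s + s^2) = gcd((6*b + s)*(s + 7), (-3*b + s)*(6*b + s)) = 6*b + s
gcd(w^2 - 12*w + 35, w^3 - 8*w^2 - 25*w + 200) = w - 5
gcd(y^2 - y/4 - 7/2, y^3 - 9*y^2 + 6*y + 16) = y - 2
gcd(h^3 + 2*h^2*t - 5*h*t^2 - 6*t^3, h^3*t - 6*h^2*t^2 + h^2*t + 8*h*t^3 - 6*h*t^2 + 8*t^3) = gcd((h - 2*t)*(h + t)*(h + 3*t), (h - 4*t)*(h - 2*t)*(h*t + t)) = -h + 2*t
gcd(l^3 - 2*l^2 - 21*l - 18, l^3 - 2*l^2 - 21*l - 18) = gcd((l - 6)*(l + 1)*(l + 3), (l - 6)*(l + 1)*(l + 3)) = l^3 - 2*l^2 - 21*l - 18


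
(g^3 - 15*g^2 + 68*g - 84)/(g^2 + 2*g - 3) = (g^3 - 15*g^2 + 68*g - 84)/(g^2 + 2*g - 3)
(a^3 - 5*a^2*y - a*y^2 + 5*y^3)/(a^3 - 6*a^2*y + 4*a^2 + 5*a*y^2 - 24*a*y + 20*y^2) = (a + y)/(a + 4)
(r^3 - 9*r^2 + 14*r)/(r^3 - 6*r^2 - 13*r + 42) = r/(r + 3)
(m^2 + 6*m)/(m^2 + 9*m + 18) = m/(m + 3)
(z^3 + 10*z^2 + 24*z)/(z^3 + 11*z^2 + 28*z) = (z + 6)/(z + 7)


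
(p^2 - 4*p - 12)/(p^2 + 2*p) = (p - 6)/p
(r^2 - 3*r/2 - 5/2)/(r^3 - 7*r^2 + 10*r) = (2*r^2 - 3*r - 5)/(2*r*(r^2 - 7*r + 10))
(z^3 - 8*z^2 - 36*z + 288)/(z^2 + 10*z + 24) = (z^2 - 14*z + 48)/(z + 4)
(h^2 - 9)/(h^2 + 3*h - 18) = (h + 3)/(h + 6)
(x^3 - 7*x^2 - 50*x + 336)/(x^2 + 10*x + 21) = (x^2 - 14*x + 48)/(x + 3)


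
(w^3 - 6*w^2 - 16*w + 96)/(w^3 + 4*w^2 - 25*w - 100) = (w^2 - 10*w + 24)/(w^2 - 25)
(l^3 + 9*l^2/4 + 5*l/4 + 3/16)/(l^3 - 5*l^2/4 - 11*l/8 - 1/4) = (l + 3/2)/(l - 2)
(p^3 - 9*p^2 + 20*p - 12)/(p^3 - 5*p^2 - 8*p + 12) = (p - 2)/(p + 2)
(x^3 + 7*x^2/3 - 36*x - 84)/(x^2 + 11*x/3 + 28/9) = 3*(x^2 - 36)/(3*x + 4)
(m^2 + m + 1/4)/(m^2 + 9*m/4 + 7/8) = 2*(2*m + 1)/(4*m + 7)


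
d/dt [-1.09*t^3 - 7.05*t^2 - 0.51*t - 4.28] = -3.27*t^2 - 14.1*t - 0.51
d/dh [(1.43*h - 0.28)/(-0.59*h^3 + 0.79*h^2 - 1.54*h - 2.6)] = (1.6874*h^3 - 1.6253*h^2 + 0.4424*h - 4.1492)/(0.3481*h^6 - 0.9322*h^5 + 2.4413*h^4 + 0.6348*h^3 - 1.7364*h^2 + 8.008*h + 6.76)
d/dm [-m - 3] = -1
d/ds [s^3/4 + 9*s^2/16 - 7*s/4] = 3*s^2/4 + 9*s/8 - 7/4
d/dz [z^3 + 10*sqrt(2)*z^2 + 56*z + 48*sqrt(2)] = 3*z^2 + 20*sqrt(2)*z + 56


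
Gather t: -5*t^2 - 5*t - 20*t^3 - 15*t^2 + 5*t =-20*t^3 - 20*t^2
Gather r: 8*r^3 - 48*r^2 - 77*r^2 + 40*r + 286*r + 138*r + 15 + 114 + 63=8*r^3 - 125*r^2 + 464*r + 192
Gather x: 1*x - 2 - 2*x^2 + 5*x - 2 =-2*x^2 + 6*x - 4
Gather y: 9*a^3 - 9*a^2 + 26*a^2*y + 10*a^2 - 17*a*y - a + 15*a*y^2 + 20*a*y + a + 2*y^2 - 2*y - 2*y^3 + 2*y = 9*a^3 + a^2 - 2*y^3 + y^2*(15*a + 2) + y*(26*a^2 + 3*a)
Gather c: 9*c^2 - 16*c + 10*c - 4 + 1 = 9*c^2 - 6*c - 3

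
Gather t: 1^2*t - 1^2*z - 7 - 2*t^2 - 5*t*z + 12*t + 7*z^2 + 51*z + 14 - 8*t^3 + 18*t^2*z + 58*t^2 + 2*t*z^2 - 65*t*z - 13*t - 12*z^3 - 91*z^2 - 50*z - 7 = -8*t^3 + t^2*(18*z + 56) + t*(2*z^2 - 70*z) - 12*z^3 - 84*z^2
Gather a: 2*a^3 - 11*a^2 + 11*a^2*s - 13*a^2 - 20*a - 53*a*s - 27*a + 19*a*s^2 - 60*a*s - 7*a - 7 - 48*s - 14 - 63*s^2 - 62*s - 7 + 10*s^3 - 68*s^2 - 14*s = 2*a^3 + a^2*(11*s - 24) + a*(19*s^2 - 113*s - 54) + 10*s^3 - 131*s^2 - 124*s - 28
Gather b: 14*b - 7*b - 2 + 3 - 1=7*b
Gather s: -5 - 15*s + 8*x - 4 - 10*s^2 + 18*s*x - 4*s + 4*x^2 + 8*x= -10*s^2 + s*(18*x - 19) + 4*x^2 + 16*x - 9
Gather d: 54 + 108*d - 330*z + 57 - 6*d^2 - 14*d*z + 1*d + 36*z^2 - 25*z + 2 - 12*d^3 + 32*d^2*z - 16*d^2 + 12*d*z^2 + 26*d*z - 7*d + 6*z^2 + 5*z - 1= -12*d^3 + d^2*(32*z - 22) + d*(12*z^2 + 12*z + 102) + 42*z^2 - 350*z + 112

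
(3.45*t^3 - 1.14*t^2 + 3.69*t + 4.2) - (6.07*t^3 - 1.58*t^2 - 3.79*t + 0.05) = -2.62*t^3 + 0.44*t^2 + 7.48*t + 4.15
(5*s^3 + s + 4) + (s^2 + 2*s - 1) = 5*s^3 + s^2 + 3*s + 3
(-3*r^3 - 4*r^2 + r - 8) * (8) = -24*r^3 - 32*r^2 + 8*r - 64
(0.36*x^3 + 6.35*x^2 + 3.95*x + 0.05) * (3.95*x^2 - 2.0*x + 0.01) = 1.422*x^5 + 24.3625*x^4 + 2.9061*x^3 - 7.639*x^2 - 0.0605*x + 0.0005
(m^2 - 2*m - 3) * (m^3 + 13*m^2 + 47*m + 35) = m^5 + 11*m^4 + 18*m^3 - 98*m^2 - 211*m - 105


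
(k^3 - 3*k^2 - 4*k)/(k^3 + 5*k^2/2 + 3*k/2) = 2*(k - 4)/(2*k + 3)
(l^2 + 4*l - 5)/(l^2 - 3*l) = (l^2 + 4*l - 5)/(l*(l - 3))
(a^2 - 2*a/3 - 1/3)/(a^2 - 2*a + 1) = (a + 1/3)/(a - 1)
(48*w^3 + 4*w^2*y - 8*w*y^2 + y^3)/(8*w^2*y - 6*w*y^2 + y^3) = (-12*w^2 - 4*w*y + y^2)/(y*(-2*w + y))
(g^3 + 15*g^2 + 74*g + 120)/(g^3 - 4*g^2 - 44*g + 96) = (g^2 + 9*g + 20)/(g^2 - 10*g + 16)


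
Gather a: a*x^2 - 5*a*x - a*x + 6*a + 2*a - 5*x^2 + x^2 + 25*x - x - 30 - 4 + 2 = a*(x^2 - 6*x + 8) - 4*x^2 + 24*x - 32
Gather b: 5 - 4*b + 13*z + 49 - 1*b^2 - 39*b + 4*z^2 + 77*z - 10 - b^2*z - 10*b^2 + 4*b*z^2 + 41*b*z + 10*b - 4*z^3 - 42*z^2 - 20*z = b^2*(-z - 11) + b*(4*z^2 + 41*z - 33) - 4*z^3 - 38*z^2 + 70*z + 44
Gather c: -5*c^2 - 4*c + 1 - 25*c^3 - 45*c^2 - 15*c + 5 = -25*c^3 - 50*c^2 - 19*c + 6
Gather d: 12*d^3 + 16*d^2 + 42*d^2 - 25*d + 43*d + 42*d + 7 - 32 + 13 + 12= 12*d^3 + 58*d^2 + 60*d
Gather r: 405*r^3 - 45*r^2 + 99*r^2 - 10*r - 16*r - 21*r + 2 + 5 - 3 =405*r^3 + 54*r^2 - 47*r + 4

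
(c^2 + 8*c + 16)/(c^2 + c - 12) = (c + 4)/(c - 3)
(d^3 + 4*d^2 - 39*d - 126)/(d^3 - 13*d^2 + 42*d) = (d^2 + 10*d + 21)/(d*(d - 7))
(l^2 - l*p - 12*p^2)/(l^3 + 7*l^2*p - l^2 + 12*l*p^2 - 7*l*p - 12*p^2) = (l - 4*p)/(l^2 + 4*l*p - l - 4*p)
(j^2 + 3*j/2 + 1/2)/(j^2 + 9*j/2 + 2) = (j + 1)/(j + 4)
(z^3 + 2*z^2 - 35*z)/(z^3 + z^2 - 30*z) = (z + 7)/(z + 6)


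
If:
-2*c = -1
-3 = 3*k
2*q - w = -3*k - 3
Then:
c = 1/2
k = -1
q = w/2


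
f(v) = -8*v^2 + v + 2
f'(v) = 1 - 16*v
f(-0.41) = 0.25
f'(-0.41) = 7.56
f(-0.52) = -0.68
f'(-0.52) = 9.32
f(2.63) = -50.71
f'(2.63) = -41.08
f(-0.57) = -1.17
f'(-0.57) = 10.12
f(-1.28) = -12.39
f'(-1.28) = 21.48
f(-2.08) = -34.69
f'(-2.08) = 34.28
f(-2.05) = -33.67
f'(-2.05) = 33.80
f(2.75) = -55.75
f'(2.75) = -43.00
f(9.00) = -637.00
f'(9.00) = -143.00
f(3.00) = -67.00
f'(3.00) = -47.00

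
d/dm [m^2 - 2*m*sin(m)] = -2*m*cos(m) + 2*m - 2*sin(m)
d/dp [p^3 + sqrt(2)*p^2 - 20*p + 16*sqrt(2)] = 3*p^2 + 2*sqrt(2)*p - 20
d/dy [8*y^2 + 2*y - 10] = 16*y + 2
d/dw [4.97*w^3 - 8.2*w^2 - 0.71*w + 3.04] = 14.91*w^2 - 16.4*w - 0.71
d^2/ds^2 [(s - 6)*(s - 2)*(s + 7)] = 6*s - 2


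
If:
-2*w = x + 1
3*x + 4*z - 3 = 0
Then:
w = 2*z/3 - 1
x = 1 - 4*z/3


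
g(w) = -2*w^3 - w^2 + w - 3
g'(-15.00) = -1319.00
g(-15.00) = 6507.00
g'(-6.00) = -203.00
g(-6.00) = 387.00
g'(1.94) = -25.46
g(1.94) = -19.43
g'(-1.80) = -14.84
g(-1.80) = 3.62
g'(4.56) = -132.88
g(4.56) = -208.87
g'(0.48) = -1.34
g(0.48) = -2.97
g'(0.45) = -1.12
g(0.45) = -2.93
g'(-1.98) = -18.56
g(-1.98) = 6.62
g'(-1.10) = -4.06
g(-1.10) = -2.65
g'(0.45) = -1.12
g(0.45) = -2.93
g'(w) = -6*w^2 - 2*w + 1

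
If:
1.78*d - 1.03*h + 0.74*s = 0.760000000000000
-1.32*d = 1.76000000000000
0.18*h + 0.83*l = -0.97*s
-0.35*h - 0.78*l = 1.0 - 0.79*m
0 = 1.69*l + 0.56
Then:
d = -1.33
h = -2.50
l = -0.33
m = -0.17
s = 0.75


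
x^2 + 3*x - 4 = (x - 1)*(x + 4)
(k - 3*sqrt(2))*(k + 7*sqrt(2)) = k^2 + 4*sqrt(2)*k - 42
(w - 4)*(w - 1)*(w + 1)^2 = w^4 - 3*w^3 - 5*w^2 + 3*w + 4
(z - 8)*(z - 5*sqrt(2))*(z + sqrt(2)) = z^3 - 8*z^2 - 4*sqrt(2)*z^2 - 10*z + 32*sqrt(2)*z + 80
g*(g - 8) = g^2 - 8*g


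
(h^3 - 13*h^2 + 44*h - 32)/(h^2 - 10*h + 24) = (h^2 - 9*h + 8)/(h - 6)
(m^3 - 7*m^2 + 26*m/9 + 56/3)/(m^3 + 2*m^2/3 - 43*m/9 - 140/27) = 3*(m - 6)/(3*m + 5)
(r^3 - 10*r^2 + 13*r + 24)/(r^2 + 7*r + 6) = (r^2 - 11*r + 24)/(r + 6)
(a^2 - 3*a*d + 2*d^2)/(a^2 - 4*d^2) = (a - d)/(a + 2*d)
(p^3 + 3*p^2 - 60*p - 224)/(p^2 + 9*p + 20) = (p^2 - p - 56)/(p + 5)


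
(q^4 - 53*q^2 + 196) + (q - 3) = q^4 - 53*q^2 + q + 193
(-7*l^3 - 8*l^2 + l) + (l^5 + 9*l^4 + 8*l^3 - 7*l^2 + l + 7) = l^5 + 9*l^4 + l^3 - 15*l^2 + 2*l + 7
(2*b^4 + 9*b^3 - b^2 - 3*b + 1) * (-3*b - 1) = -6*b^5 - 29*b^4 - 6*b^3 + 10*b^2 - 1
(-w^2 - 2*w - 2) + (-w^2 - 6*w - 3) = -2*w^2 - 8*w - 5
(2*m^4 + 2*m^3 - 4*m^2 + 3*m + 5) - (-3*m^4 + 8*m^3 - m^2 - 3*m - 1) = 5*m^4 - 6*m^3 - 3*m^2 + 6*m + 6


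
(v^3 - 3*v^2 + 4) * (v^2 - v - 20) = v^5 - 4*v^4 - 17*v^3 + 64*v^2 - 4*v - 80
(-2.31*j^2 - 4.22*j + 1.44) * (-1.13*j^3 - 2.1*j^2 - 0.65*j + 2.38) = 2.6103*j^5 + 9.6196*j^4 + 8.7363*j^3 - 5.7788*j^2 - 10.9796*j + 3.4272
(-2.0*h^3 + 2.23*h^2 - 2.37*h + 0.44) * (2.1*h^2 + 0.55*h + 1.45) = -4.2*h^5 + 3.583*h^4 - 6.6505*h^3 + 2.854*h^2 - 3.1945*h + 0.638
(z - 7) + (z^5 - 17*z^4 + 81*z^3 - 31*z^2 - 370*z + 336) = z^5 - 17*z^4 + 81*z^3 - 31*z^2 - 369*z + 329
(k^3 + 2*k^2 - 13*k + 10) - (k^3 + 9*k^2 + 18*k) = -7*k^2 - 31*k + 10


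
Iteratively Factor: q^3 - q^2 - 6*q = (q + 2)*(q^2 - 3*q) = (q - 3)*(q + 2)*(q)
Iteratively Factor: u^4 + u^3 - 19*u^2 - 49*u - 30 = (u + 3)*(u^3 - 2*u^2 - 13*u - 10) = (u - 5)*(u + 3)*(u^2 + 3*u + 2) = (u - 5)*(u + 1)*(u + 3)*(u + 2)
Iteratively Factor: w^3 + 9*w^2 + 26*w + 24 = (w + 4)*(w^2 + 5*w + 6) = (w + 2)*(w + 4)*(w + 3)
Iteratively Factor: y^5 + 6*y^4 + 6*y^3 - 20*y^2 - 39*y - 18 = (y + 1)*(y^4 + 5*y^3 + y^2 - 21*y - 18) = (y - 2)*(y + 1)*(y^3 + 7*y^2 + 15*y + 9) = (y - 2)*(y + 1)^2*(y^2 + 6*y + 9) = (y - 2)*(y + 1)^2*(y + 3)*(y + 3)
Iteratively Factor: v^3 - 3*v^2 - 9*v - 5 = (v - 5)*(v^2 + 2*v + 1) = (v - 5)*(v + 1)*(v + 1)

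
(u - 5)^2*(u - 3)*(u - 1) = u^4 - 14*u^3 + 68*u^2 - 130*u + 75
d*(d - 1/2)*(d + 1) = d^3 + d^2/2 - d/2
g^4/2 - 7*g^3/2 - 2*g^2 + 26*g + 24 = (g/2 + 1)*(g - 6)*(g - 4)*(g + 1)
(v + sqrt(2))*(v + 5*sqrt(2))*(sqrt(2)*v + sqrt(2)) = sqrt(2)*v^3 + sqrt(2)*v^2 + 12*v^2 + 12*v + 10*sqrt(2)*v + 10*sqrt(2)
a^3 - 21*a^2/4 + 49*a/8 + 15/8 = (a - 3)*(a - 5/2)*(a + 1/4)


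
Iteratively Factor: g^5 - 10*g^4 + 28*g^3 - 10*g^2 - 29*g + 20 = (g + 1)*(g^4 - 11*g^3 + 39*g^2 - 49*g + 20) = (g - 1)*(g + 1)*(g^3 - 10*g^2 + 29*g - 20) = (g - 5)*(g - 1)*(g + 1)*(g^2 - 5*g + 4) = (g - 5)*(g - 1)^2*(g + 1)*(g - 4)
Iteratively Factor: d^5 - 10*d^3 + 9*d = (d)*(d^4 - 10*d^2 + 9) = d*(d - 1)*(d^3 + d^2 - 9*d - 9) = d*(d - 1)*(d + 1)*(d^2 - 9) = d*(d - 3)*(d - 1)*(d + 1)*(d + 3)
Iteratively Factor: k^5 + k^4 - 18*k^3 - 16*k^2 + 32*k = (k + 2)*(k^4 - k^3 - 16*k^2 + 16*k) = (k - 1)*(k + 2)*(k^3 - 16*k) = (k - 1)*(k + 2)*(k + 4)*(k^2 - 4*k) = k*(k - 1)*(k + 2)*(k + 4)*(k - 4)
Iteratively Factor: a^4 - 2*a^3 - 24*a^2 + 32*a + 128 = (a - 4)*(a^3 + 2*a^2 - 16*a - 32) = (a - 4)*(a + 4)*(a^2 - 2*a - 8) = (a - 4)*(a + 2)*(a + 4)*(a - 4)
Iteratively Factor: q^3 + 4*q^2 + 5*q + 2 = (q + 1)*(q^2 + 3*q + 2) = (q + 1)*(q + 2)*(q + 1)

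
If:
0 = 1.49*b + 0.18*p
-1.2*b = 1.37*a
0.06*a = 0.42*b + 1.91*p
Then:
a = 0.00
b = 0.00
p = 0.00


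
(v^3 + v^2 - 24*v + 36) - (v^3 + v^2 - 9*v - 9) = 45 - 15*v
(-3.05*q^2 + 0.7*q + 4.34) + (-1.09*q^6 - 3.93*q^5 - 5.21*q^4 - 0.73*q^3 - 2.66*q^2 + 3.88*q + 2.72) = -1.09*q^6 - 3.93*q^5 - 5.21*q^4 - 0.73*q^3 - 5.71*q^2 + 4.58*q + 7.06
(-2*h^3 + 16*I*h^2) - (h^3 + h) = -3*h^3 + 16*I*h^2 - h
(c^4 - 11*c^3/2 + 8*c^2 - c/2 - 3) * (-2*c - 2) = -2*c^5 + 9*c^4 - 5*c^3 - 15*c^2 + 7*c + 6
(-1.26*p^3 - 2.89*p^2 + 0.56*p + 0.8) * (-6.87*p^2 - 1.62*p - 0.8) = 8.6562*p^5 + 21.8955*p^4 + 1.8426*p^3 - 4.0912*p^2 - 1.744*p - 0.64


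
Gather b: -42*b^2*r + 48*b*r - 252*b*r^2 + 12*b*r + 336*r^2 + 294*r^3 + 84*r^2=-42*b^2*r + b*(-252*r^2 + 60*r) + 294*r^3 + 420*r^2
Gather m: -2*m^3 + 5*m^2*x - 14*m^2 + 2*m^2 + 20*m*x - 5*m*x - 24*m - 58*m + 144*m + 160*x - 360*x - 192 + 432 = -2*m^3 + m^2*(5*x - 12) + m*(15*x + 62) - 200*x + 240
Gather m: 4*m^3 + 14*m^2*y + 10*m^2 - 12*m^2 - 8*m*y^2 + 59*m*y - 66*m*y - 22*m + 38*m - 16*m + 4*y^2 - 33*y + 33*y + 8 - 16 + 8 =4*m^3 + m^2*(14*y - 2) + m*(-8*y^2 - 7*y) + 4*y^2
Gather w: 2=2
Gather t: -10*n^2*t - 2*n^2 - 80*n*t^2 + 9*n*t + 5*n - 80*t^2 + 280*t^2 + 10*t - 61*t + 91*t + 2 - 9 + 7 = -2*n^2 + 5*n + t^2*(200 - 80*n) + t*(-10*n^2 + 9*n + 40)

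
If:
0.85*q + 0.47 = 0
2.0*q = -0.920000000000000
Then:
No Solution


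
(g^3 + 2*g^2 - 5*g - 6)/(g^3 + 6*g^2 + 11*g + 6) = (g - 2)/(g + 2)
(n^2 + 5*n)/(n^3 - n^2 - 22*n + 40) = n/(n^2 - 6*n + 8)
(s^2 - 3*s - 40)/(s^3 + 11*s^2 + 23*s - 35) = (s - 8)/(s^2 + 6*s - 7)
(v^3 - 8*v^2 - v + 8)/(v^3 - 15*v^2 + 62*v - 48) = (v + 1)/(v - 6)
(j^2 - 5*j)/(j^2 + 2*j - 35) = j/(j + 7)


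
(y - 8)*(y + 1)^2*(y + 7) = y^4 + y^3 - 57*y^2 - 113*y - 56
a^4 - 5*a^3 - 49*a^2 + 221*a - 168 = (a - 8)*(a - 3)*(a - 1)*(a + 7)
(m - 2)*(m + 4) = m^2 + 2*m - 8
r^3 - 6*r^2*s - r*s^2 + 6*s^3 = (r - 6*s)*(r - s)*(r + s)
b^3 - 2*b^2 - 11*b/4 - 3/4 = (b - 3)*(b + 1/2)^2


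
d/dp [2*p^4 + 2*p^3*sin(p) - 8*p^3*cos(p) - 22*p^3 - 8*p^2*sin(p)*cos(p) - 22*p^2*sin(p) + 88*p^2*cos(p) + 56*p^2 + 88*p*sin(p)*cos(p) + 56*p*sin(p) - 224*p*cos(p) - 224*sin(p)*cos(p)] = 8*p^3*sin(p) + 2*p^3*cos(p) + 8*p^3 - 82*p^2*sin(p) - 46*p^2*cos(p) - 8*p^2*cos(2*p) - 66*p^2 + 180*p*sin(p) - 8*p*sin(2*p) + 232*p*cos(p) + 88*p*cos(2*p) + 112*p + 56*sin(p) + 44*sin(2*p) - 224*cos(p) - 224*cos(2*p)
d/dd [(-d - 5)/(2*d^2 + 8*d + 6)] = (-d^2 - 4*d + 2*(d + 2)*(d + 5) - 3)/(2*(d^2 + 4*d + 3)^2)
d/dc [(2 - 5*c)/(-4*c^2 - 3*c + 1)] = (-20*c^2 + 16*c + 1)/(16*c^4 + 24*c^3 + c^2 - 6*c + 1)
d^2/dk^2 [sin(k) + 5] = -sin(k)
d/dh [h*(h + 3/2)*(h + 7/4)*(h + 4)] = 4*h^3 + 87*h^2/4 + 125*h/4 + 21/2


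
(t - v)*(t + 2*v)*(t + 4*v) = t^3 + 5*t^2*v + 2*t*v^2 - 8*v^3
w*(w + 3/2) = w^2 + 3*w/2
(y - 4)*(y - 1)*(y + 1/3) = y^3 - 14*y^2/3 + 7*y/3 + 4/3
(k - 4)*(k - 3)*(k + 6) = k^3 - k^2 - 30*k + 72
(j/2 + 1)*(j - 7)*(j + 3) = j^3/2 - j^2 - 29*j/2 - 21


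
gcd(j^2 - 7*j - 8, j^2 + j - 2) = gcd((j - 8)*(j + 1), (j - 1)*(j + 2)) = 1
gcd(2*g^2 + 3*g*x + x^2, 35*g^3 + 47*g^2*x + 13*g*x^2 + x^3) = g + x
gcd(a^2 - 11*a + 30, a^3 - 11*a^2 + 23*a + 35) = a - 5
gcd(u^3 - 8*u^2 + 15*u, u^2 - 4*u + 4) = 1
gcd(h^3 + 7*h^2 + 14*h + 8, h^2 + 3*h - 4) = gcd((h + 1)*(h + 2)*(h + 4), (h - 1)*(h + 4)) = h + 4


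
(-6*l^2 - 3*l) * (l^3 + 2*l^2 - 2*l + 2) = -6*l^5 - 15*l^4 + 6*l^3 - 6*l^2 - 6*l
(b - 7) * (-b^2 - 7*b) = -b^3 + 49*b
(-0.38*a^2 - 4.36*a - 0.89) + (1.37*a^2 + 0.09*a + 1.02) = 0.99*a^2 - 4.27*a + 0.13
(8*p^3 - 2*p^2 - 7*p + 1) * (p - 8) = 8*p^4 - 66*p^3 + 9*p^2 + 57*p - 8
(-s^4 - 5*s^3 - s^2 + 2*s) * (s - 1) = -s^5 - 4*s^4 + 4*s^3 + 3*s^2 - 2*s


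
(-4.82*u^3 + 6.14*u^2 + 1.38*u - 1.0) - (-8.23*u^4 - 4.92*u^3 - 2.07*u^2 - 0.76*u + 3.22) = 8.23*u^4 + 0.0999999999999996*u^3 + 8.21*u^2 + 2.14*u - 4.22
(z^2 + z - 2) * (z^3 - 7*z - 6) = z^5 + z^4 - 9*z^3 - 13*z^2 + 8*z + 12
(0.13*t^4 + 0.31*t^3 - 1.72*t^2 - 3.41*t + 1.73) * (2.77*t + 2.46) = 0.3601*t^5 + 1.1785*t^4 - 4.0018*t^3 - 13.6769*t^2 - 3.5965*t + 4.2558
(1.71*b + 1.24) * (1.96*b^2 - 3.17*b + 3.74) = 3.3516*b^3 - 2.9903*b^2 + 2.4646*b + 4.6376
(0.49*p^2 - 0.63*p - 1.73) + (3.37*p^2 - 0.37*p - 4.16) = 3.86*p^2 - 1.0*p - 5.89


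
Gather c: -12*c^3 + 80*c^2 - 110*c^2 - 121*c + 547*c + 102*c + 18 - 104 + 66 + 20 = -12*c^3 - 30*c^2 + 528*c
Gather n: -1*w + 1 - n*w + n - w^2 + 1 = n*(1 - w) - w^2 - w + 2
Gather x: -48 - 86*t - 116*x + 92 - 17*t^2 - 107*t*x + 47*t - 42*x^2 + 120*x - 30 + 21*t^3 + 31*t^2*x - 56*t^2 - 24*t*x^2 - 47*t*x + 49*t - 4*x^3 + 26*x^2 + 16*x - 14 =21*t^3 - 73*t^2 + 10*t - 4*x^3 + x^2*(-24*t - 16) + x*(31*t^2 - 154*t + 20)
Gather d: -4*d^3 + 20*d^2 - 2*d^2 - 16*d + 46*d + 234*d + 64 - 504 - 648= -4*d^3 + 18*d^2 + 264*d - 1088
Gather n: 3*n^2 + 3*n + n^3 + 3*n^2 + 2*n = n^3 + 6*n^2 + 5*n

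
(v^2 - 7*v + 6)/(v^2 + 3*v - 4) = (v - 6)/(v + 4)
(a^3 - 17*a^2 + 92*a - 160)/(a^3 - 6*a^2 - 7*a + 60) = (a - 8)/(a + 3)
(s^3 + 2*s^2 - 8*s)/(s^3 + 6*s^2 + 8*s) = (s - 2)/(s + 2)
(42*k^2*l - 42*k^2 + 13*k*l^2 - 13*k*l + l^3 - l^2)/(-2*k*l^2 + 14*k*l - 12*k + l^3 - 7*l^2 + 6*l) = (-42*k^2 - 13*k*l - l^2)/(2*k*l - 12*k - l^2 + 6*l)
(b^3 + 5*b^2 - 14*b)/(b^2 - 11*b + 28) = b*(b^2 + 5*b - 14)/(b^2 - 11*b + 28)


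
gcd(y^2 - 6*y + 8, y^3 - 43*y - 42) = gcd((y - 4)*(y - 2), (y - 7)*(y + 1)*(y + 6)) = 1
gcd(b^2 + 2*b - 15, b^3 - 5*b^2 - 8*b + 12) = 1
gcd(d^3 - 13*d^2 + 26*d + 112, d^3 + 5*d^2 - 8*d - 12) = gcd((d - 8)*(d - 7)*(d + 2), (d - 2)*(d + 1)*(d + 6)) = 1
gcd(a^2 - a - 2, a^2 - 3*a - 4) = a + 1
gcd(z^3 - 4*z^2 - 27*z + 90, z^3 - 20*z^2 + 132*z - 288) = z - 6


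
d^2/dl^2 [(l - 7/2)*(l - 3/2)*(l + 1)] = 6*l - 8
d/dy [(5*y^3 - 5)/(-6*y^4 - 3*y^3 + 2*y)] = 5*(6*y^6 - 20*y^3 - 9*y^2 + 2)/(y^2*(36*y^6 + 36*y^5 + 9*y^4 - 24*y^3 - 12*y^2 + 4))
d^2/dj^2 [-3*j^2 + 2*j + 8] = -6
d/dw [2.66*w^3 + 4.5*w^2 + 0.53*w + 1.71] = 7.98*w^2 + 9.0*w + 0.53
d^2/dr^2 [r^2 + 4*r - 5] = 2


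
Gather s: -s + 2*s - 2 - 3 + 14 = s + 9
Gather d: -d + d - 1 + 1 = 0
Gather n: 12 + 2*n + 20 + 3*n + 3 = 5*n + 35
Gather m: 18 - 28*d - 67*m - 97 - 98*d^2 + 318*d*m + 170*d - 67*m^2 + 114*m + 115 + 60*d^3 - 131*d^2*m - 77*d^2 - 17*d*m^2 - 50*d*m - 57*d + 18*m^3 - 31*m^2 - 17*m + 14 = 60*d^3 - 175*d^2 + 85*d + 18*m^3 + m^2*(-17*d - 98) + m*(-131*d^2 + 268*d + 30) + 50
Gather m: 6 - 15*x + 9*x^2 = 9*x^2 - 15*x + 6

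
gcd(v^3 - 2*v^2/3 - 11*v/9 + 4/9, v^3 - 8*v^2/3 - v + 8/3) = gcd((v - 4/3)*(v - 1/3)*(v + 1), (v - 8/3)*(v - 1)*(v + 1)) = v + 1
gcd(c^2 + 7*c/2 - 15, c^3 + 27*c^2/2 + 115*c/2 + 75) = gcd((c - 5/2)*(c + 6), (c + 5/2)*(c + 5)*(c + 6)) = c + 6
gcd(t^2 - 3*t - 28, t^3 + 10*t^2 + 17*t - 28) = t + 4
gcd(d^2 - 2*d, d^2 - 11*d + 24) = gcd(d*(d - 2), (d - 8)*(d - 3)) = 1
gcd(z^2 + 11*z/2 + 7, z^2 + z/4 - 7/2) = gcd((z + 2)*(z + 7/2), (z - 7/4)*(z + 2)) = z + 2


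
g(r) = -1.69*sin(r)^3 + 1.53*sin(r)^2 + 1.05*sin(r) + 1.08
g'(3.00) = -1.37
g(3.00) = 1.25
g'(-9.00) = 0.98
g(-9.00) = 1.03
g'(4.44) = 1.78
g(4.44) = 3.00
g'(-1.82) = 1.65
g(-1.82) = 3.04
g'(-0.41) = -0.89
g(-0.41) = 1.01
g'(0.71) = 0.68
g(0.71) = 1.95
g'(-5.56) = 0.64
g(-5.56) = 1.96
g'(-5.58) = 0.69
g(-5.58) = 1.94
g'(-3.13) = -1.01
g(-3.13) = 1.07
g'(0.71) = 0.68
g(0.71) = 1.95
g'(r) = -5.07*sin(r)^2*cos(r) + 3.06*sin(r)*cos(r) + 1.05*cos(r)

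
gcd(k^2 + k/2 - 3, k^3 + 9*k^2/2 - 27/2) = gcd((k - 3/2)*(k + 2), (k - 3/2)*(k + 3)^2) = k - 3/2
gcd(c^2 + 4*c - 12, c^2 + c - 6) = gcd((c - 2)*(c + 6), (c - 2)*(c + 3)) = c - 2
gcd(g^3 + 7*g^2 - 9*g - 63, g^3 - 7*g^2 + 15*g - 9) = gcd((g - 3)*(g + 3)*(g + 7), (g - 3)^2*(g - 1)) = g - 3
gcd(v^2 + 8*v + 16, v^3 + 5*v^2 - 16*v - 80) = v + 4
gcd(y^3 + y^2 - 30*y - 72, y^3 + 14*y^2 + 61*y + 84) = y^2 + 7*y + 12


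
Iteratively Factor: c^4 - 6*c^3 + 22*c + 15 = (c + 1)*(c^3 - 7*c^2 + 7*c + 15) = (c + 1)^2*(c^2 - 8*c + 15) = (c - 3)*(c + 1)^2*(c - 5)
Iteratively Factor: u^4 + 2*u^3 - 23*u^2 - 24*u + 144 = (u - 3)*(u^3 + 5*u^2 - 8*u - 48) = (u - 3)^2*(u^2 + 8*u + 16) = (u - 3)^2*(u + 4)*(u + 4)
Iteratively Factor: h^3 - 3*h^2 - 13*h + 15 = (h + 3)*(h^2 - 6*h + 5) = (h - 5)*(h + 3)*(h - 1)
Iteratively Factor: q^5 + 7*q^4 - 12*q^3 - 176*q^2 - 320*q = (q + 4)*(q^4 + 3*q^3 - 24*q^2 - 80*q) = (q + 4)^2*(q^3 - q^2 - 20*q) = (q + 4)^3*(q^2 - 5*q) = q*(q + 4)^3*(q - 5)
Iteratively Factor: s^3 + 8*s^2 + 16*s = (s + 4)*(s^2 + 4*s) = s*(s + 4)*(s + 4)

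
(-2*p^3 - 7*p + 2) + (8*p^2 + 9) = -2*p^3 + 8*p^2 - 7*p + 11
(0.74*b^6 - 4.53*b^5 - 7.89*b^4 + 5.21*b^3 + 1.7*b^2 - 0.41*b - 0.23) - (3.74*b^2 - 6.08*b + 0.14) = 0.74*b^6 - 4.53*b^5 - 7.89*b^4 + 5.21*b^3 - 2.04*b^2 + 5.67*b - 0.37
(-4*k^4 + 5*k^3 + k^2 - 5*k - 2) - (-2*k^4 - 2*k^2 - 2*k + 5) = -2*k^4 + 5*k^3 + 3*k^2 - 3*k - 7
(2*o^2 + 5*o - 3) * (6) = 12*o^2 + 30*o - 18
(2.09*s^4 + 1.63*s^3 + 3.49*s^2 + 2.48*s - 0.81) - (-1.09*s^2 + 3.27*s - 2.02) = 2.09*s^4 + 1.63*s^3 + 4.58*s^2 - 0.79*s + 1.21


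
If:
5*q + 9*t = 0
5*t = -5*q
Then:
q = 0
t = 0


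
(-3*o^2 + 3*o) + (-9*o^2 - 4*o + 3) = -12*o^2 - o + 3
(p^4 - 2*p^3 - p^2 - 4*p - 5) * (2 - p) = -p^5 + 4*p^4 - 3*p^3 + 2*p^2 - 3*p - 10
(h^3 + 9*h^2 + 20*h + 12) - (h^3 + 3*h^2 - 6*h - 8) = 6*h^2 + 26*h + 20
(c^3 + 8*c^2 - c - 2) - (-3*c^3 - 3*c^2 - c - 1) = 4*c^3 + 11*c^2 - 1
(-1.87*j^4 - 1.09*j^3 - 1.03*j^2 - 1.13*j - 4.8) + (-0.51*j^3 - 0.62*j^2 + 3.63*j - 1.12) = -1.87*j^4 - 1.6*j^3 - 1.65*j^2 + 2.5*j - 5.92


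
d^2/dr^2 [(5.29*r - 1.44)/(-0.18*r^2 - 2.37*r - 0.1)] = (-(0.36*r + 2.37)*(0.72*r + 4.74)*(5.29*r - 1.44) + (5.7132*r + 24.5562)*(0.18*r^2 + 2.37*r + 0.1))/(0.18*r^2 + 2.37*r + 0.1)^3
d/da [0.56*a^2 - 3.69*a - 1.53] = 1.12*a - 3.69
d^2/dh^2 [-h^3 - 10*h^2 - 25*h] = -6*h - 20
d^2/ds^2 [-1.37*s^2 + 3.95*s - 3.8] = -2.74000000000000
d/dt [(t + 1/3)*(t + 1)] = 2*t + 4/3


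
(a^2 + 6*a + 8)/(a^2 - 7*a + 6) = (a^2 + 6*a + 8)/(a^2 - 7*a + 6)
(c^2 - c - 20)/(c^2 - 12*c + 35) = (c + 4)/(c - 7)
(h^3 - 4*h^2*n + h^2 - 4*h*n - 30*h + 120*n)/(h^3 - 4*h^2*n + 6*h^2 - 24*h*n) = (h - 5)/h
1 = 1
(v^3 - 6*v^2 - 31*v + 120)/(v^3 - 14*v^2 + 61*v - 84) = (v^2 - 3*v - 40)/(v^2 - 11*v + 28)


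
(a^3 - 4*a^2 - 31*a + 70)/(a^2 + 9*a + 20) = (a^2 - 9*a + 14)/(a + 4)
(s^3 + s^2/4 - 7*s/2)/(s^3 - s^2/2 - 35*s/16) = 4*(s + 2)/(4*s + 5)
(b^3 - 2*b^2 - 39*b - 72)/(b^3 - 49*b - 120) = (b + 3)/(b + 5)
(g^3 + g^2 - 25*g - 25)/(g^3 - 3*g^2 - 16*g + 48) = (g^3 + g^2 - 25*g - 25)/(g^3 - 3*g^2 - 16*g + 48)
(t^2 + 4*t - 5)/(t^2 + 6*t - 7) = (t + 5)/(t + 7)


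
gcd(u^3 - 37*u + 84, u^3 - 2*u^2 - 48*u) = 1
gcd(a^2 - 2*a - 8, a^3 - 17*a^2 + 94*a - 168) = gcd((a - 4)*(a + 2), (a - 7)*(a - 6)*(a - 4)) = a - 4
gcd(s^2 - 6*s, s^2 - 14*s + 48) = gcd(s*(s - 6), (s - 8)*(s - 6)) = s - 6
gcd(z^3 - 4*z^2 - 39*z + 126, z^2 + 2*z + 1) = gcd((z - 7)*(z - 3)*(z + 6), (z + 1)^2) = 1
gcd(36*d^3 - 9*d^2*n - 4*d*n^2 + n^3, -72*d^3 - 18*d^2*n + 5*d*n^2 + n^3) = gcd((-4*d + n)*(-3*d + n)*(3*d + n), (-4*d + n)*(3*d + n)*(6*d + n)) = 12*d^2 + d*n - n^2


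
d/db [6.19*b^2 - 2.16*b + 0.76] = 12.38*b - 2.16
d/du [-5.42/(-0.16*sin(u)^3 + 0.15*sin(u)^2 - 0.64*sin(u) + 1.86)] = (-2.6016*sin(u)^2 + 1.626*sin(u) - 3.4688)*cos(u)/(0.16*sin(u)^3 - 0.15*sin(u)^2 + 0.64*sin(u) - 1.86)^2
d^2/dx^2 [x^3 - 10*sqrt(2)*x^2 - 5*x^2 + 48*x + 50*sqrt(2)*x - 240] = 6*x - 20*sqrt(2) - 10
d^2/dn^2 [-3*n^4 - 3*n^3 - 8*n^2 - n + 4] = -36*n^2 - 18*n - 16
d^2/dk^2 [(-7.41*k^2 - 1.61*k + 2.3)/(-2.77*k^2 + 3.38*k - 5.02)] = (-5.6843418860808e-14*k^4 + 163.46047*k^3 - 724.120104*k^2 - 5.12228399999998*k + 439.5182)/(21.253933*k^6 - 77.803206*k^5 + 210.490638*k^4 - 320.615984*k^3 + 381.466788*k^2 - 255.532056*k + 126.506008)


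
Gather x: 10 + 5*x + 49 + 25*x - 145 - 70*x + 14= -40*x - 72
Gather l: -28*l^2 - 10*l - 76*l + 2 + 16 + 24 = -28*l^2 - 86*l + 42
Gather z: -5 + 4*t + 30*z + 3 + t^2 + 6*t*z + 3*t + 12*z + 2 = t^2 + 7*t + z*(6*t + 42)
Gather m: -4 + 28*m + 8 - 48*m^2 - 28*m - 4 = -48*m^2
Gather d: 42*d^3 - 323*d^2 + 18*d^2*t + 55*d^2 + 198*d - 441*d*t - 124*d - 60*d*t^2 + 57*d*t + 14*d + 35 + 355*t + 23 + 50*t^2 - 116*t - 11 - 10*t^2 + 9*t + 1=42*d^3 + d^2*(18*t - 268) + d*(-60*t^2 - 384*t + 88) + 40*t^2 + 248*t + 48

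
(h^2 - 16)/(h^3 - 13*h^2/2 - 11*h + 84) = 2*(h + 4)/(2*h^2 - 5*h - 42)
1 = 1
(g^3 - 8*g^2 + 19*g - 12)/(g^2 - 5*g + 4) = g - 3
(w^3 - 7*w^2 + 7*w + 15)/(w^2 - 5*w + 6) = (w^2 - 4*w - 5)/(w - 2)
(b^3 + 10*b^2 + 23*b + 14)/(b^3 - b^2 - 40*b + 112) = (b^2 + 3*b + 2)/(b^2 - 8*b + 16)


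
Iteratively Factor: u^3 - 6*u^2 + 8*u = (u)*(u^2 - 6*u + 8) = u*(u - 2)*(u - 4)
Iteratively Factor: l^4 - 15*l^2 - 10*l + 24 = (l + 2)*(l^3 - 2*l^2 - 11*l + 12) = (l + 2)*(l + 3)*(l^2 - 5*l + 4) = (l - 1)*(l + 2)*(l + 3)*(l - 4)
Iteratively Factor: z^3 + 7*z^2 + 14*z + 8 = (z + 1)*(z^2 + 6*z + 8) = (z + 1)*(z + 4)*(z + 2)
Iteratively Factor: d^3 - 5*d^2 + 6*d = (d)*(d^2 - 5*d + 6) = d*(d - 3)*(d - 2)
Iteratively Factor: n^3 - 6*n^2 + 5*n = (n - 5)*(n^2 - n) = n*(n - 5)*(n - 1)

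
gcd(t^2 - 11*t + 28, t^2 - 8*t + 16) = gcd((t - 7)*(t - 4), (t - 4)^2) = t - 4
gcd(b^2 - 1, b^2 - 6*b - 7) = b + 1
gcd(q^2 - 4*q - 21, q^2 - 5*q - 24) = q + 3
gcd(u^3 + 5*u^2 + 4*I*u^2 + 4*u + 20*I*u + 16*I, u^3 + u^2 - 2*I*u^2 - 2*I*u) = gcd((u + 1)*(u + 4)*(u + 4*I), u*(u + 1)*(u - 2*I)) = u + 1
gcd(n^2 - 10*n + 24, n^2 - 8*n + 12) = n - 6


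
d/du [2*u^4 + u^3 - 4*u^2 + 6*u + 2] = 8*u^3 + 3*u^2 - 8*u + 6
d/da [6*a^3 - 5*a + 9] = 18*a^2 - 5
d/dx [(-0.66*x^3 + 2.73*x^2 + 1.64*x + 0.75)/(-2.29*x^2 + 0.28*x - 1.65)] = (1.5114*x^4 - 0.3696*x^3 + 7.787*x^2 - 5.574*x - 2.916)/(5.2441*x^4 - 1.2824*x^3 + 7.6354*x^2 - 0.924*x + 2.7225)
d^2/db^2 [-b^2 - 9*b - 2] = -2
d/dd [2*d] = 2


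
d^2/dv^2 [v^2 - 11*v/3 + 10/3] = 2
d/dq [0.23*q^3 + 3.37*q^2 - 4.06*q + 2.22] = 0.69*q^2 + 6.74*q - 4.06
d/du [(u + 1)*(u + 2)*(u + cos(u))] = -(u + 1)*(u + 2)*(sin(u) - 1) + (u + 1)*(u + cos(u)) + (u + 2)*(u + cos(u))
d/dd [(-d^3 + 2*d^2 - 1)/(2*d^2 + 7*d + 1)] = (-2*d^4 - 14*d^3 + 11*d^2 + 8*d + 7)/(4*d^4 + 28*d^3 + 53*d^2 + 14*d + 1)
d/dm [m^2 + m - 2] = 2*m + 1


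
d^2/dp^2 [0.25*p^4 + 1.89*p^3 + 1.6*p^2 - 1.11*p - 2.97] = 3.0*p^2 + 11.34*p + 3.2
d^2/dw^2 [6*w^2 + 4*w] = 12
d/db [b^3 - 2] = 3*b^2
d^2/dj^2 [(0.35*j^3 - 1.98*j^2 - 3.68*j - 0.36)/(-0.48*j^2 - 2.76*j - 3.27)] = (-2.22044604925031e-16*j^4 - 7.784064*j^3 - 37.102104*j^2 - 54.25029*j - 19.727028)/(0.110592*j^6 + 1.907712*j^5 + 13.229568*j^4 + 47.017152*j^3 + 90.126432*j^2 + 88.537212*j + 34.965783)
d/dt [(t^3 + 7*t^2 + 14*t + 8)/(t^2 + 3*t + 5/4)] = 4*(4*t^4 + 24*t^3 + 43*t^2 + 6*t - 26)/(16*t^4 + 96*t^3 + 184*t^2 + 120*t + 25)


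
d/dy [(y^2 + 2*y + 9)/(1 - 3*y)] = (-3*y^2 + 2*y + 29)/(9*y^2 - 6*y + 1)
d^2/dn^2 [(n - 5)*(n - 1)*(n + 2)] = 6*n - 8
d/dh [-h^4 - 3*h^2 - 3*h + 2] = -4*h^3 - 6*h - 3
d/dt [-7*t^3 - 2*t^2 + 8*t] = -21*t^2 - 4*t + 8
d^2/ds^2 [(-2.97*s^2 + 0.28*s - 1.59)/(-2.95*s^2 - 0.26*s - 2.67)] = (2.8421709430404e-14*s^4 - 9.42938*s^3 - 57.3373800000001*s^2 + 20.5497*s + 17.902116)/(25.672375*s^6 + 6.78795*s^5 + 70.305285*s^4 + 12.304916*s^3 + 63.632241*s^2 + 5.560542*s + 19.034163)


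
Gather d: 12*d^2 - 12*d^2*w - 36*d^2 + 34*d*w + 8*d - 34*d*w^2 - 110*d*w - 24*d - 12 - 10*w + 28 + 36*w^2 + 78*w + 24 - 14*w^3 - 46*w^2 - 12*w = d^2*(-12*w - 24) + d*(-34*w^2 - 76*w - 16) - 14*w^3 - 10*w^2 + 56*w + 40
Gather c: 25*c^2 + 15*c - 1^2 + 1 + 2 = 25*c^2 + 15*c + 2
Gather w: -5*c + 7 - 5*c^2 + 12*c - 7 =-5*c^2 + 7*c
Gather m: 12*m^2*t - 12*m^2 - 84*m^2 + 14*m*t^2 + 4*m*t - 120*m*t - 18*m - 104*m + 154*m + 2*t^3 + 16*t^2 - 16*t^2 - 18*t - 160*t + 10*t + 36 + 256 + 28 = m^2*(12*t - 96) + m*(14*t^2 - 116*t + 32) + 2*t^3 - 168*t + 320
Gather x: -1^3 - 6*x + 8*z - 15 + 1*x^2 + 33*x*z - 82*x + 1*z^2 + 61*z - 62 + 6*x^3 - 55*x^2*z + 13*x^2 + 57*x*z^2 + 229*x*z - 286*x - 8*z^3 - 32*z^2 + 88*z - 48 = 6*x^3 + x^2*(14 - 55*z) + x*(57*z^2 + 262*z - 374) - 8*z^3 - 31*z^2 + 157*z - 126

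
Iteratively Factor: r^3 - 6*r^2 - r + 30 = (r + 2)*(r^2 - 8*r + 15) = (r - 3)*(r + 2)*(r - 5)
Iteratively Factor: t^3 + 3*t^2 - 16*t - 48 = (t + 3)*(t^2 - 16) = (t - 4)*(t + 3)*(t + 4)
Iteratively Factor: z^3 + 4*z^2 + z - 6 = (z + 3)*(z^2 + z - 2) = (z + 2)*(z + 3)*(z - 1)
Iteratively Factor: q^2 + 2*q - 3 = (q + 3)*(q - 1)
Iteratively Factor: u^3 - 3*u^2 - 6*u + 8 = (u - 1)*(u^2 - 2*u - 8) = (u - 1)*(u + 2)*(u - 4)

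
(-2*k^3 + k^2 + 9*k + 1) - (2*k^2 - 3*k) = -2*k^3 - k^2 + 12*k + 1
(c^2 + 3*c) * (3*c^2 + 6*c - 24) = 3*c^4 + 15*c^3 - 6*c^2 - 72*c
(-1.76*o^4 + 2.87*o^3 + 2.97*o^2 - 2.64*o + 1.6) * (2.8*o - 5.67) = -4.928*o^5 + 18.0152*o^4 - 7.9569*o^3 - 24.2319*o^2 + 19.4488*o - 9.072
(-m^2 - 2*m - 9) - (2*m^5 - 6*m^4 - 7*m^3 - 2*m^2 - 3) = -2*m^5 + 6*m^4 + 7*m^3 + m^2 - 2*m - 6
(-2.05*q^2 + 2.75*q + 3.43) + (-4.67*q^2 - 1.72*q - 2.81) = -6.72*q^2 + 1.03*q + 0.62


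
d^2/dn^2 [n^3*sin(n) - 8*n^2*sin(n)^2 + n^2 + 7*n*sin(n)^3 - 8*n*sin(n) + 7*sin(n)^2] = -n^3*sin(n) + 6*n^2*cos(n) - 16*n^2*cos(2*n) + 35*n*sin(n)/4 - 32*n*sin(2*n) + 63*n*sin(3*n)/4 - 11*cos(n)/2 + 22*cos(2*n) - 21*cos(3*n)/2 - 6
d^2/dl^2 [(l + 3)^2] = 2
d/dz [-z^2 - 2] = -2*z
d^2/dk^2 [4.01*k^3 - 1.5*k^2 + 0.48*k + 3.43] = 24.06*k - 3.0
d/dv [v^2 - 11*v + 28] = 2*v - 11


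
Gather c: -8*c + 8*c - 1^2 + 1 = 0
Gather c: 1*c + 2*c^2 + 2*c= 2*c^2 + 3*c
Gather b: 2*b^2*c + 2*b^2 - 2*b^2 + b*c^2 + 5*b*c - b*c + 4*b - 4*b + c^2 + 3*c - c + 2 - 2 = 2*b^2*c + b*(c^2 + 4*c) + c^2 + 2*c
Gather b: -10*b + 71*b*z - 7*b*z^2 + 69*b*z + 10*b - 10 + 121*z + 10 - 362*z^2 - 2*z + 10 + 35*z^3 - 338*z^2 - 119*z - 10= b*(-7*z^2 + 140*z) + 35*z^3 - 700*z^2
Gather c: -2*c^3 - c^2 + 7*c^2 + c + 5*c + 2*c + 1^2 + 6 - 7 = -2*c^3 + 6*c^2 + 8*c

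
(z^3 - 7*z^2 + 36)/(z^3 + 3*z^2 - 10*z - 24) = (z - 6)/(z + 4)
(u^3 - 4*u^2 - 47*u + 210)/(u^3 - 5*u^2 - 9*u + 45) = (u^2 + u - 42)/(u^2 - 9)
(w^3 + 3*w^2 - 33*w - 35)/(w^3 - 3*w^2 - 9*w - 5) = (w + 7)/(w + 1)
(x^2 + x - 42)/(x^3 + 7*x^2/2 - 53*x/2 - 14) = 2*(x - 6)/(2*x^2 - 7*x - 4)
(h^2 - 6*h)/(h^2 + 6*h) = (h - 6)/(h + 6)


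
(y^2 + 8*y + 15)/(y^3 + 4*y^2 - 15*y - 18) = (y^2 + 8*y + 15)/(y^3 + 4*y^2 - 15*y - 18)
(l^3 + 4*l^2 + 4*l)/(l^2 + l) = (l^2 + 4*l + 4)/(l + 1)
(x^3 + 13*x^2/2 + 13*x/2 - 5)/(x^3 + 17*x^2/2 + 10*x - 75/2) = (2*x^2 + 3*x - 2)/(2*x^2 + 7*x - 15)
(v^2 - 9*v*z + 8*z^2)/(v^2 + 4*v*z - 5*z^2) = (v - 8*z)/(v + 5*z)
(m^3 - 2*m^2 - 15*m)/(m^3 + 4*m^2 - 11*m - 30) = m*(m^2 - 2*m - 15)/(m^3 + 4*m^2 - 11*m - 30)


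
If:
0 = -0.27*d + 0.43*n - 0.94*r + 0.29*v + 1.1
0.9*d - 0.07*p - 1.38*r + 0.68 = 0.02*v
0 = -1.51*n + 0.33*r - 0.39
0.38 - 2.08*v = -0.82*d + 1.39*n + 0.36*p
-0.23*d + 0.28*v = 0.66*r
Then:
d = 1.75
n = 1.00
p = -85.36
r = 5.75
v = 14.98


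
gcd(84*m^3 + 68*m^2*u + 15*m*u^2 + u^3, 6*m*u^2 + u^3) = 6*m + u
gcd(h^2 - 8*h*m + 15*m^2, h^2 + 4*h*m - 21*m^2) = h - 3*m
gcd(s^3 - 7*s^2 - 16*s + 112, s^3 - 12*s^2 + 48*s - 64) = s - 4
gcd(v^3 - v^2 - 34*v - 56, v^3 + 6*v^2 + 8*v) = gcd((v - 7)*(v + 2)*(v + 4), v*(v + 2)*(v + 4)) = v^2 + 6*v + 8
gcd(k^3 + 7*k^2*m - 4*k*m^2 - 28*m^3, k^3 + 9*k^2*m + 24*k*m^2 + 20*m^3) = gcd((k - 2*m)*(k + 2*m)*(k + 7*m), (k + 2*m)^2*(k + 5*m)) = k + 2*m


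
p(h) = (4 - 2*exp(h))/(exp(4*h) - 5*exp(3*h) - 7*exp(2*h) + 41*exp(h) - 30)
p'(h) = (4 - 2*exp(h))*(-4*exp(4*h) + 15*exp(3*h) + 14*exp(2*h) - 41*exp(h))/(exp(4*h) - 5*exp(3*h) - 7*exp(2*h) + 41*exp(h) - 30)^2 - 2*exp(h)/(exp(4*h) - 5*exp(3*h) - 7*exp(2*h) + 41*exp(h) - 30) = (6*exp(2*h) - 12*exp(h) - 26)*exp(h)/(exp(6*h) - 6*exp(5*h) - 17*exp(4*h) + 108*exp(3*h) + 79*exp(2*h) - 390*exp(h) + 225)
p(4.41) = -0.00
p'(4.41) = 0.00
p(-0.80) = -0.23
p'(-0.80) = -0.18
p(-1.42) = -0.17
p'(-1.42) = -0.05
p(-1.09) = -0.19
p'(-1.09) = -0.09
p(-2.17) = -0.15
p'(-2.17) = -0.02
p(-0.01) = -12.56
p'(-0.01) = -1249.98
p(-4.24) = -0.14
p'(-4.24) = -0.00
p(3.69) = -0.00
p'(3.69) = 0.00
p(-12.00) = -0.13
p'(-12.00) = 0.00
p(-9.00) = -0.13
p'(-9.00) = 0.00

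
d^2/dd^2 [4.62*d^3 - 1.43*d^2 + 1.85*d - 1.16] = 27.72*d - 2.86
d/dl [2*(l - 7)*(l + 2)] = 4*l - 10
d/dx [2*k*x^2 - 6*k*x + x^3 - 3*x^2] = 4*k*x - 6*k + 3*x^2 - 6*x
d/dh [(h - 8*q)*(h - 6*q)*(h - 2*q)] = 3*h^2 - 32*h*q + 76*q^2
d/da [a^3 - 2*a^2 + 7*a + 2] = 3*a^2 - 4*a + 7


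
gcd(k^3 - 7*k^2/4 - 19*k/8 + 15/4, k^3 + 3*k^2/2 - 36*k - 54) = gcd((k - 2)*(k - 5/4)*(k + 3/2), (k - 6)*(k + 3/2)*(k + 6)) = k + 3/2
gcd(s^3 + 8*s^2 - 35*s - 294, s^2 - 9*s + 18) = s - 6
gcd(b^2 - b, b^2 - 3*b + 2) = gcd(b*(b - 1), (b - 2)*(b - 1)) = b - 1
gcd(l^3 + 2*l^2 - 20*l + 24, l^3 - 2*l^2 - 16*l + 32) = l - 2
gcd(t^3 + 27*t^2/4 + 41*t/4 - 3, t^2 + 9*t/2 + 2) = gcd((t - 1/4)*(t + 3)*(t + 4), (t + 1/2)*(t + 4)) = t + 4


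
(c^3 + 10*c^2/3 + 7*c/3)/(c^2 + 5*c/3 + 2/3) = c*(3*c + 7)/(3*c + 2)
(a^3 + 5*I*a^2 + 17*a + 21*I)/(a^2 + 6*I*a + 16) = (a^3 + 5*I*a^2 + 17*a + 21*I)/(a^2 + 6*I*a + 16)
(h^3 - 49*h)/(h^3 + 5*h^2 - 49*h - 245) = h/(h + 5)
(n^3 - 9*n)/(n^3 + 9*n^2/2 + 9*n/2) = 2*(n - 3)/(2*n + 3)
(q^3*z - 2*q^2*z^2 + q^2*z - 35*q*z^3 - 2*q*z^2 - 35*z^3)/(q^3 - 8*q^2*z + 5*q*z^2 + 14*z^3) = z*(-q^2 - 5*q*z - q - 5*z)/(-q^2 + q*z + 2*z^2)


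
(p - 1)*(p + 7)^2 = p^3 + 13*p^2 + 35*p - 49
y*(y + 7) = y^2 + 7*y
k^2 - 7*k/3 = k*(k - 7/3)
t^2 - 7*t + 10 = (t - 5)*(t - 2)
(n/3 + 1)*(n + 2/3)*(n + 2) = n^3/3 + 17*n^2/9 + 28*n/9 + 4/3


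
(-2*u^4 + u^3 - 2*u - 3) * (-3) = 6*u^4 - 3*u^3 + 6*u + 9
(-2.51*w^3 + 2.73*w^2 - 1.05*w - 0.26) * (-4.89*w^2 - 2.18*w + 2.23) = 12.2739*w^5 - 7.8779*w^4 - 6.4142*w^3 + 9.6483*w^2 - 1.7747*w - 0.5798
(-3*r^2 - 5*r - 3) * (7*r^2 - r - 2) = -21*r^4 - 32*r^3 - 10*r^2 + 13*r + 6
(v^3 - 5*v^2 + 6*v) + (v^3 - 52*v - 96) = 2*v^3 - 5*v^2 - 46*v - 96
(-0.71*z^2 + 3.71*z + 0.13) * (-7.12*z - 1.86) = 5.0552*z^3 - 25.0946*z^2 - 7.8262*z - 0.2418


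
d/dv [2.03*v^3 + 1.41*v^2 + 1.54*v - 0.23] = 6.09*v^2 + 2.82*v + 1.54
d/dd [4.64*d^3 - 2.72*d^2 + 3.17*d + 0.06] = 13.92*d^2 - 5.44*d + 3.17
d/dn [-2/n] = 2/n^2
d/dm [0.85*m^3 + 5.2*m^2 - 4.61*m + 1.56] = 2.55*m^2 + 10.4*m - 4.61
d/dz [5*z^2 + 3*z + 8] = 10*z + 3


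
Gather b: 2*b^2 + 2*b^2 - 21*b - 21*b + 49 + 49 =4*b^2 - 42*b + 98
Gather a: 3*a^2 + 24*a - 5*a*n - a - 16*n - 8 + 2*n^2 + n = 3*a^2 + a*(23 - 5*n) + 2*n^2 - 15*n - 8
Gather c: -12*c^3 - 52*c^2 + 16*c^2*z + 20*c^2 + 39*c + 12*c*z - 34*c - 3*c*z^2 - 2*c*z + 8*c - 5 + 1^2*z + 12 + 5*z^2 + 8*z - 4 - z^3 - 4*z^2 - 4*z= -12*c^3 + c^2*(16*z - 32) + c*(-3*z^2 + 10*z + 13) - z^3 + z^2 + 5*z + 3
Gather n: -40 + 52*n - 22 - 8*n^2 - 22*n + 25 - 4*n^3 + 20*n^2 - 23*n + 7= -4*n^3 + 12*n^2 + 7*n - 30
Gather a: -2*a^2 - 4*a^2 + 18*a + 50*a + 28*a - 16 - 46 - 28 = -6*a^2 + 96*a - 90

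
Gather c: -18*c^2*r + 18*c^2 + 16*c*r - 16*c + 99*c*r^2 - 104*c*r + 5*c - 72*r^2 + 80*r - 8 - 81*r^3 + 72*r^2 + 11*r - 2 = c^2*(18 - 18*r) + c*(99*r^2 - 88*r - 11) - 81*r^3 + 91*r - 10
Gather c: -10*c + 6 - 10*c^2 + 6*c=-10*c^2 - 4*c + 6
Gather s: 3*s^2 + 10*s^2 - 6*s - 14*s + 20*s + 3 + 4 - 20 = 13*s^2 - 13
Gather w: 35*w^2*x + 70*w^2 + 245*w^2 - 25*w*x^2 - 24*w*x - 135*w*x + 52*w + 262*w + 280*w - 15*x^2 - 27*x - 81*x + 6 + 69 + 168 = w^2*(35*x + 315) + w*(-25*x^2 - 159*x + 594) - 15*x^2 - 108*x + 243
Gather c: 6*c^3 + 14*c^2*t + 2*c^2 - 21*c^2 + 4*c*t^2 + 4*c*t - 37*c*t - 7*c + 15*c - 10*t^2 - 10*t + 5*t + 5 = 6*c^3 + c^2*(14*t - 19) + c*(4*t^2 - 33*t + 8) - 10*t^2 - 5*t + 5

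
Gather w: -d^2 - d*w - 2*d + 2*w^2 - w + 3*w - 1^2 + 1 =-d^2 - 2*d + 2*w^2 + w*(2 - d)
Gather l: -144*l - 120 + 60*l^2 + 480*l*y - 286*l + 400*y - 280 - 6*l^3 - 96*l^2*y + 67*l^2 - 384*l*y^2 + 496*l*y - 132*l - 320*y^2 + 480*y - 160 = -6*l^3 + l^2*(127 - 96*y) + l*(-384*y^2 + 976*y - 562) - 320*y^2 + 880*y - 560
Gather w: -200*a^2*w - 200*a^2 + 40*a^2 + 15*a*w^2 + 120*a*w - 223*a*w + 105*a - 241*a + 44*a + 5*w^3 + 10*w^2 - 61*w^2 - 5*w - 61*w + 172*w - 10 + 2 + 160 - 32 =-160*a^2 - 92*a + 5*w^3 + w^2*(15*a - 51) + w*(-200*a^2 - 103*a + 106) + 120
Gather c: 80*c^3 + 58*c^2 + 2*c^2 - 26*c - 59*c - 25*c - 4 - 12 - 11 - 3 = 80*c^3 + 60*c^2 - 110*c - 30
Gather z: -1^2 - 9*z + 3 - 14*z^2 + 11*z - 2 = -14*z^2 + 2*z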